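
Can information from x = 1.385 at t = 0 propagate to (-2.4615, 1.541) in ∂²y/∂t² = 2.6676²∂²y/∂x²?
Yes. The domain of dependence is [-6.5722716, 1.6492716], and 1.385 ∈ [-6.5722716, 1.6492716].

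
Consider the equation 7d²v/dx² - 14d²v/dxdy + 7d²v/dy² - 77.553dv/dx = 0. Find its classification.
Parabolic. (A = 7, B = -14, C = 7 gives B² - 4AC = 0.)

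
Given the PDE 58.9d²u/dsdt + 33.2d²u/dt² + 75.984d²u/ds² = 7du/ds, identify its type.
Rewriting in standard form: 75.984d²u/ds² + 58.9d²u/dsdt + 33.2d²u/dt² - 7du/ds = 0. The second-order coefficients are A = 75.984, B = 58.9, C = 33.2. Since B² - 4AC = -6621.4652 < 0, this is an elliptic PDE.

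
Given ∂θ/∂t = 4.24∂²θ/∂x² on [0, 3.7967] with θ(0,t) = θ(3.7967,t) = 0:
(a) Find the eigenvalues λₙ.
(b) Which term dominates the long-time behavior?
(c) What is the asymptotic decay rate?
Eigenvalues: λₙ = 4.24n²π²/3.7967².
First three modes:
  n=1: λ₁ = 4.24π²/3.7967² ≈ 2.903
  n=2: λ₂ = 16.96π²/3.7967² ≈ 11.612 (4× faster decay)
  n=3: λ₃ = 38.16π²/3.7967² ≈ 26.127 (9× faster decay)
As t → ∞, higher modes decay exponentially faster. The n=1 mode dominates: θ ~ c₁ sin(πx/3.7967) e^{-λ₁t}.
Decay rate: λ₁ = 4.24π²/3.7967² ≈ 2.903.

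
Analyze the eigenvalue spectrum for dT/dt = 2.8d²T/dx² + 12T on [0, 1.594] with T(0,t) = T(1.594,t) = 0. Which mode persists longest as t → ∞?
Eigenvalues: λₙ = 2.8n²π²/1.594² - 12.
First three modes:
  n=1: λ₁ = 2.8π²/1.594² - 12 ≈ -1.124
  n=2: λ₂ = 11.2π²/1.594² - 12 ≈ 31.505
  n=3: λ₃ = 25.2π²/1.594² - 12 ≈ 85.887
Since 2.8π²/1.594² ≈ 10.876 < 12, λ₁ < 0.
The n=1 mode grows fastest (−λₙ is largest for n=1) → dominates.
Asymptotic: T ~ c₁ sin(πx/1.594) e^{1.124t} (exponential growth at rate −λ₁ ≈ 1.124).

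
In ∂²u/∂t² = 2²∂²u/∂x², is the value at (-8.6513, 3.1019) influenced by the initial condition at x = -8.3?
Yes. The domain of dependence is [-14.8551, -2.4475], and -8.3 ∈ [-14.8551, -2.4475].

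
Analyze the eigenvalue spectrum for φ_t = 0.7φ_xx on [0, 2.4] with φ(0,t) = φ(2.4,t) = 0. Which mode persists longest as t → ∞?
Eigenvalues: λₙ = 0.7n²π²/2.4².
First three modes:
  n=1: λ₁ = 0.7π²/2.4² ≈ 1.199
  n=2: λ₂ = 2.8π²/2.4² ≈ 4.798 (4× faster decay)
  n=3: λ₃ = 6.3π²/2.4² ≈ 10.795 (9× faster decay)
As t → ∞, higher modes decay exponentially faster. The n=1 mode dominates: φ ~ c₁ sin(πx/2.4) e^{-λ₁t}.
Decay rate: λ₁ = 0.7π²/2.4² ≈ 1.199.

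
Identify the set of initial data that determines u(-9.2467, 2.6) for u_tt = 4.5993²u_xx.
Domain of dependence: [-21.20488, 2.71148]. Signals travel at speed 4.5993, so data within |x - -9.2467| ≤ 4.5993·2.6 = 11.95818 can reach the point.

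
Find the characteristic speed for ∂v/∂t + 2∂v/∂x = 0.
Speed = 2. Information travels along x - 2t = const (rightward).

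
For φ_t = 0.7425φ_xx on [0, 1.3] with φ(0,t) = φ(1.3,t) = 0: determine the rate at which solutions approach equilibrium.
Eigenvalues: λₙ = 0.7425n²π²/1.3².
First three modes:
  n=1: λ₁ = 0.7425π²/1.3² ≈ 4.336
  n=2: λ₂ = 2.97π²/1.3² ≈ 17.345 (4× faster decay)
  n=3: λ₃ = 6.6825π²/1.3² ≈ 39.026 (9× faster decay)
As t → ∞, higher modes decay exponentially faster. The n=1 mode dominates: φ ~ c₁ sin(πx/1.3) e^{-λ₁t}.
Decay rate: λ₁ = 0.7425π²/1.3² ≈ 4.336.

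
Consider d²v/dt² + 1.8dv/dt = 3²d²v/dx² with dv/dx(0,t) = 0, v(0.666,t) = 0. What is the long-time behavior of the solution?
As t → ∞, v → 0. Damping (γ=1.8) dissipates energy; oscillations decay exponentially.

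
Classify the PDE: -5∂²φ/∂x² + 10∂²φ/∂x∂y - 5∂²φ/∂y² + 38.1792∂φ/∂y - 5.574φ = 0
A = -5, B = 10, C = -5. Discriminant B² - 4AC = 0. Since 0 = 0, parabolic.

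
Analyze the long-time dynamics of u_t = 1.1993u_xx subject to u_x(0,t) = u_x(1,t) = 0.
Long-time behavior: u → constant (steady state). Heat is conserved (no flux at boundaries); solution approaches the spatial average.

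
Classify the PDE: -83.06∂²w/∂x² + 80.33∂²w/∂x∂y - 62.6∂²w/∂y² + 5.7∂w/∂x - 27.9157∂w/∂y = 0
A = -83.06, B = 80.33, C = -62.6. Discriminant B² - 4AC = -14345.3151. Since -14345.3151 < 0, elliptic.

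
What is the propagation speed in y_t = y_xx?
Infinite. The heat equation is parabolic, not hyperbolic, so disturbances propagate instantly.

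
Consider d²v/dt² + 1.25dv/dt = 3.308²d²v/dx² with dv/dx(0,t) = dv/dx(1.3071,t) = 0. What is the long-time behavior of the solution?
As t → ∞, v → constant (steady state). Damping (γ=1.25) dissipates the nonconstant modes; with Neumann BCs the spatial average obeys M''+γM'=0 and tends to a finite limit.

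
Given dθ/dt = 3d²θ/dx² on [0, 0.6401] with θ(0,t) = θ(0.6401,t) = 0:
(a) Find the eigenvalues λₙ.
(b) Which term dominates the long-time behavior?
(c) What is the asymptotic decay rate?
Eigenvalues: λₙ = 3n²π²/0.6401².
First three modes:
  n=1: λ₁ = 3π²/0.6401² ≈ 72.265
  n=2: λ₂ = 12π²/0.6401² ≈ 289.058 (4× faster decay)
  n=3: λ₃ = 27π²/0.6401² ≈ 650.381 (9× faster decay)
As t → ∞, higher modes decay exponentially faster. The n=1 mode dominates: θ ~ c₁ sin(πx/0.6401) e^{-λ₁t}.
Decay rate: λ₁ = 3π²/0.6401² ≈ 72.265.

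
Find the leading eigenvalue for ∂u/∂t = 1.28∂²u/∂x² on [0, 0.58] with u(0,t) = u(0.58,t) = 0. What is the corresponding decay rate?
Eigenvalues: λₙ = 1.28n²π²/0.58².
First three modes:
  n=1: λ₁ = 1.28π²/0.58² ≈ 37.554
  n=2: λ₂ = 5.12π²/0.58² ≈ 150.215 (4× faster decay)
  n=3: λ₃ = 11.52π²/0.58² ≈ 337.984 (9× faster decay)
As t → ∞, higher modes decay exponentially faster. The n=1 mode dominates: u ~ c₁ sin(πx/0.58) e^{-λ₁t}.
Decay rate: λ₁ = 1.28π²/0.58² ≈ 37.554.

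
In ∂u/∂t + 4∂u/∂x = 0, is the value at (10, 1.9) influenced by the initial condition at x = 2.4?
Yes. The characteristic through (10, 1.9) passes through x = 2.4.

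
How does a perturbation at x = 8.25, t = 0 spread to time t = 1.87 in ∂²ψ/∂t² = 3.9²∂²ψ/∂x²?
Domain of influence: [0.957, 15.543]. Data at x = 8.25 spreads outward at speed 3.9.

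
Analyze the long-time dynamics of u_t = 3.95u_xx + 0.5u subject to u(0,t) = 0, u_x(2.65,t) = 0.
Long-time behavior: u → 0. Diffusion dominates reaction (r=0.5 < κπ²/(4L²)≈1.39); solution decays.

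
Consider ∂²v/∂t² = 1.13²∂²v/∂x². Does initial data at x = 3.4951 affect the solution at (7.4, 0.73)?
No. The domain of dependence is [6.5751, 8.2249], and 3.4951 is outside this interval.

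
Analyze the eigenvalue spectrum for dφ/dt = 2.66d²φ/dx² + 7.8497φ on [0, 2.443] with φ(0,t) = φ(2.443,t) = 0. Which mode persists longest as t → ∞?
Eigenvalues: λₙ = 2.66n²π²/2.443² - 7.8497.
First three modes:
  n=1: λ₁ = 2.66π²/2.443² - 7.8497 ≈ -3.451
  n=2: λ₂ = 10.64π²/2.443² - 7.8497 ≈ 9.746
  n=3: λ₃ = 23.94π²/2.443² - 7.8497 ≈ 31.74
Since 2.66π²/2.443² ≈ 4.399 < 7.8497, λ₁ < 0.
The n=1 mode grows fastest (−λₙ is largest for n=1) → dominates.
Asymptotic: φ ~ c₁ sin(πx/2.443) e^{3.451t} (exponential growth at rate −λ₁ ≈ 3.451).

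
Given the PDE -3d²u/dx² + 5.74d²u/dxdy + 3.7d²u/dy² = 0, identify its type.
The second-order coefficients are A = -3, B = 5.74, C = 3.7. Since B² - 4AC = 77.3476 > 0, this is a hyperbolic PDE.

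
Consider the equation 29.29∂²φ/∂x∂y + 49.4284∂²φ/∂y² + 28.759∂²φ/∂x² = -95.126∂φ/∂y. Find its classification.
Rewriting in standard form: 28.759∂²φ/∂x² + 29.29∂²φ/∂x∂y + 49.4284∂²φ/∂y² + 95.126∂φ/∂y = 0. Elliptic. (A = 28.759, B = 29.29, C = 49.4284 gives B² - 4AC = -4828.1413224.)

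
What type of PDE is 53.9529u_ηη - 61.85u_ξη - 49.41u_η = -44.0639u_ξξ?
Rewriting in standard form: 44.0639u_ξξ - 61.85u_ξη + 53.9529u_ηη - 49.41u_η = 0. With A = 44.0639, B = -61.85, C = 53.9529, the discriminant is -5684.07826124. This is an elliptic PDE.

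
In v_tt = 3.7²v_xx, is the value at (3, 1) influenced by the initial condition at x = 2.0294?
Yes. The domain of dependence is [-0.7, 6.7], and 2.0294 ∈ [-0.7, 6.7].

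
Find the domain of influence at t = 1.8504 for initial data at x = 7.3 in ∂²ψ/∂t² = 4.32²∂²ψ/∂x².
Domain of influence: [-0.693728, 15.293728]. Data at x = 7.3 spreads outward at speed 4.32.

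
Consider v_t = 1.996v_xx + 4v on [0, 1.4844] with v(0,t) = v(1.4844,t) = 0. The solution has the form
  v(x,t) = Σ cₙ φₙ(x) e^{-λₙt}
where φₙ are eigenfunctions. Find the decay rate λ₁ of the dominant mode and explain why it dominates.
Eigenvalues: λₙ = 1.996n²π²/1.4844² - 4.
First three modes:
  n=1: λ₁ = 1.996π²/1.4844² - 4 ≈ 4.94
  n=2: λ₂ = 7.984π²/1.4844² - 4 ≈ 31.762
  n=3: λ₃ = 17.964π²/1.4844² - 4 ≈ 76.464
Since 1.996π²/1.4844² ≈ 8.94 > 4, all λₙ > 0.
The n=1 mode decays slowest → dominates as t → ∞.
Asymptotic: v ~ c₁ sin(πx/1.4844) e^{-λ₁t} with decay rate λ₁ ≈ 4.94.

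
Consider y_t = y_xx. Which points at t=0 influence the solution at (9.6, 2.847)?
The entire real line. The heat equation has infinite propagation speed: any initial disturbance instantly affects all points (though exponentially small far away).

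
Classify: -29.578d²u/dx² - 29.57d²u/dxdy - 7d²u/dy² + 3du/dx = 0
Hyperbolic (discriminant = 46.2009).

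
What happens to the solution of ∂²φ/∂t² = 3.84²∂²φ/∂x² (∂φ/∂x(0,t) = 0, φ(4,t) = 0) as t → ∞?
φ oscillates (no decay). Energy is conserved; the solution oscillates indefinitely as standing waves.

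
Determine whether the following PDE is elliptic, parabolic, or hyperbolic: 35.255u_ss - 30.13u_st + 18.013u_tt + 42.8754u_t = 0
Coefficients: A = 35.255, B = -30.13, C = 18.013. B² - 4AC = -1632.37636, which is negative, so the equation is elliptic.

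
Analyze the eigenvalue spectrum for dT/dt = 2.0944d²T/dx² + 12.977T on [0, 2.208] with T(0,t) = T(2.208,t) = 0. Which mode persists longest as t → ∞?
Eigenvalues: λₙ = 2.0944n²π²/2.208² - 12.977.
First three modes:
  n=1: λ₁ = 2.0944π²/2.208² - 12.977 ≈ -8.737
  n=2: λ₂ = 8.3776π²/2.208² - 12.977 ≈ 3.983
  n=3: λ₃ = 18.8496π²/2.208² - 12.977 ≈ 25.183
Since 2.0944π²/2.208² ≈ 4.24 < 12.977, λ₁ < 0.
The n=1 mode grows fastest (−λₙ is largest for n=1) → dominates.
Asymptotic: T ~ c₁ sin(πx/2.208) e^{8.737t} (exponential growth at rate −λ₁ ≈ 8.737).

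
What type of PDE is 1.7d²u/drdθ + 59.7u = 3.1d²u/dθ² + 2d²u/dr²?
Rewriting in standard form: -2d²u/dr² + 1.7d²u/drdθ - 3.1d²u/dθ² + 59.7u = 0. With A = -2, B = 1.7, C = -3.1, the discriminant is -21.91. This is an elliptic PDE.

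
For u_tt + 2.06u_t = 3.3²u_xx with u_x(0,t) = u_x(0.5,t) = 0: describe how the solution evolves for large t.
u → constant (steady state). Damping (γ=2.06) dissipates the nonconstant modes; with Neumann BCs the spatial average obeys M''+γM'=0 and tends to a finite limit.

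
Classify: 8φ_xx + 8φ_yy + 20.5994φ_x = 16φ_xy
Rewriting in standard form: 8φ_xx - 16φ_xy + 8φ_yy + 20.5994φ_x = 0. Parabolic (discriminant = 0).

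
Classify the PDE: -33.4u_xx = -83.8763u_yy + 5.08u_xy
Rewriting in standard form: -33.4u_xx - 5.08u_xy + 83.8763u_yy = 0. A = -33.4, B = -5.08, C = 83.8763. Discriminant B² - 4AC = 11231.68008. Since 11231.68008 > 0, hyperbolic.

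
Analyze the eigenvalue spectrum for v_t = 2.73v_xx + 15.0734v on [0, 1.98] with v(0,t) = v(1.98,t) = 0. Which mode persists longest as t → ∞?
Eigenvalues: λₙ = 2.73n²π²/1.98² - 15.0734.
First three modes:
  n=1: λ₁ = 2.73π²/1.98² - 15.0734 ≈ -8.201
  n=2: λ₂ = 10.92π²/1.98² - 15.0734 ≈ 12.418
  n=3: λ₃ = 24.57π²/1.98² - 15.0734 ≈ 46.782
Since 2.73π²/1.98² ≈ 6.873 < 15.0734, λ₁ < 0.
The n=1 mode grows fastest (−λₙ is largest for n=1) → dominates.
Asymptotic: v ~ c₁ sin(πx/1.98) e^{8.201t} (exponential growth at rate −λ₁ ≈ 8.201).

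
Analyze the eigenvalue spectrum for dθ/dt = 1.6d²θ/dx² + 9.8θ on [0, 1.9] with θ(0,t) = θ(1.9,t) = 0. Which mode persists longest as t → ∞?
Eigenvalues: λₙ = 1.6n²π²/1.9² - 9.8.
First three modes:
  n=1: λ₁ = 1.6π²/1.9² - 9.8 ≈ -5.426
  n=2: λ₂ = 6.4π²/1.9² - 9.8 ≈ 7.697
  n=3: λ₃ = 14.4π²/1.9² - 9.8 ≈ 29.569
Since 1.6π²/1.9² ≈ 4.374 < 9.8, λ₁ < 0.
The n=1 mode grows fastest (−λₙ is largest for n=1) → dominates.
Asymptotic: θ ~ c₁ sin(πx/1.9) e^{5.426t} (exponential growth at rate −λ₁ ≈ 5.426).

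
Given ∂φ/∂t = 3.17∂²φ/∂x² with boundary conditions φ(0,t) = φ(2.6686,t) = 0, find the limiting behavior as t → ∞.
φ → 0. Heat diffuses out through both boundaries.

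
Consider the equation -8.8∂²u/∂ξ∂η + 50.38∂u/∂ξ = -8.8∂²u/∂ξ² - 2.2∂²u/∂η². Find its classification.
Rewriting in standard form: 8.8∂²u/∂ξ² - 8.8∂²u/∂ξ∂η + 2.2∂²u/∂η² + 50.38∂u/∂ξ = 0. Parabolic. (A = 8.8, B = -8.8, C = 2.2 gives B² - 4AC = 0.)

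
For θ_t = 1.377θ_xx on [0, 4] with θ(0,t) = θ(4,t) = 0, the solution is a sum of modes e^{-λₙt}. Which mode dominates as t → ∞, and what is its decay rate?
Eigenvalues: λₙ = 1.377n²π²/4².
First three modes:
  n=1: λ₁ = 1.377π²/4² ≈ 0.849
  n=2: λ₂ = 5.508π²/4² ≈ 3.398 (4× faster decay)
  n=3: λ₃ = 12.393π²/4² ≈ 7.645 (9× faster decay)
As t → ∞, higher modes decay exponentially faster. The n=1 mode dominates: θ ~ c₁ sin(πx/4) e^{-λ₁t}.
Decay rate: λ₁ = 1.377π²/4² ≈ 0.849.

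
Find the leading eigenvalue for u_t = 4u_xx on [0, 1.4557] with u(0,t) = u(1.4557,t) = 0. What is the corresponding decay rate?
Eigenvalues: λₙ = 4n²π²/1.4557².
First three modes:
  n=1: λ₁ = 4π²/1.4557² ≈ 18.63
  n=2: λ₂ = 16π²/1.4557² ≈ 74.521 (4× faster decay)
  n=3: λ₃ = 36π²/1.4557² ≈ 167.671 (9× faster decay)
As t → ∞, higher modes decay exponentially faster. The n=1 mode dominates: u ~ c₁ sin(πx/1.4557) e^{-λ₁t}.
Decay rate: λ₁ = 4π²/1.4557² ≈ 18.63.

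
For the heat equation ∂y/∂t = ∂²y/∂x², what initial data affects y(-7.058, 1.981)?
The entire real line. The heat equation has infinite propagation speed: any initial disturbance instantly affects all points (though exponentially small far away).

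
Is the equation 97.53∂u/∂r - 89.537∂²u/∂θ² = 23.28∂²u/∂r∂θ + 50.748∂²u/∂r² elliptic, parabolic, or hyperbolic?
Rewriting in standard form: -50.748∂²u/∂r² - 23.28∂²u/∂r∂θ - 89.537∂²u/∂θ² + 97.53∂u/∂r = 0. Computing B² - 4AC with A = -50.748, B = -23.28, C = -89.537: discriminant = -17633.336304 (negative). Answer: elliptic.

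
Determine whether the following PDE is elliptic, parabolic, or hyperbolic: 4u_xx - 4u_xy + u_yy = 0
Coefficients: A = 4, B = -4, C = 1. B² - 4AC = 0, which is zero, so the equation is parabolic.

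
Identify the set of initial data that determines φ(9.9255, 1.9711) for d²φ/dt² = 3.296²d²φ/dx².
Domain of dependence: [3.4287544, 16.4222456]. Signals travel at speed 3.296, so data within |x - 9.9255| ≤ 3.296·1.9711 = 6.4967456 can reach the point.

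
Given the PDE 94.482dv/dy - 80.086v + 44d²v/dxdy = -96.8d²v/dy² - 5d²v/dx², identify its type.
Rewriting in standard form: 5d²v/dx² + 44d²v/dxdy + 96.8d²v/dy² + 94.482dv/dy - 80.086v = 0. The second-order coefficients are A = 5, B = 44, C = 96.8. Since B² - 4AC = 0 = 0, this is a parabolic PDE.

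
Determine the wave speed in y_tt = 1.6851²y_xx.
Speed = 1.6851. Information travels along characteristics x = x₀ ± 1.6851t.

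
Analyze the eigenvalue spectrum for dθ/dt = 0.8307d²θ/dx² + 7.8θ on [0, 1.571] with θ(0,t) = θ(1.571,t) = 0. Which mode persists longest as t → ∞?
Eigenvalues: λₙ = 0.8307n²π²/1.571² - 7.8.
First three modes:
  n=1: λ₁ = 0.8307π²/1.571² - 7.8 ≈ -4.478
  n=2: λ₂ = 3.3228π²/1.571² - 7.8 ≈ 5.488
  n=3: λ₃ = 7.4763π²/1.571² - 7.8 ≈ 22.097
Since 0.8307π²/1.571² ≈ 3.322 < 7.8, λ₁ < 0.
The n=1 mode grows fastest (−λₙ is largest for n=1) → dominates.
Asymptotic: θ ~ c₁ sin(πx/1.571) e^{4.478t} (exponential growth at rate −λ₁ ≈ 4.478).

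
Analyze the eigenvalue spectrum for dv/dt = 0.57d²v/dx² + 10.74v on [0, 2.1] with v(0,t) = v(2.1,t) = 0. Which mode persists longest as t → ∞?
Eigenvalues: λₙ = 0.57n²π²/2.1² - 10.74.
First three modes:
  n=1: λ₁ = 0.57π²/2.1² - 10.74 ≈ -9.464
  n=2: λ₂ = 2.28π²/2.1² - 10.74 ≈ -5.637
  n=3: λ₃ = 5.13π²/2.1² - 10.74 ≈ 0.741
Since 0.57π²/2.1² ≈ 1.276 < 10.74, λ₁ < 0.
The n=1 mode grows fastest (−λₙ is largest for n=1) → dominates.
Asymptotic: v ~ c₁ sin(πx/2.1) e^{9.464t} (exponential growth at rate −λ₁ ≈ 9.464).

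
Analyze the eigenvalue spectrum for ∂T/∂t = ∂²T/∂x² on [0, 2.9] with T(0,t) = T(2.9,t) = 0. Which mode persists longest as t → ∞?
Eigenvalues: λₙ = n²π²/2.9².
First three modes:
  n=1: λ₁ = π²/2.9² ≈ 1.174
  n=2: λ₂ = 4π²/2.9² ≈ 4.694 (4× faster decay)
  n=3: λ₃ = 9π²/2.9² ≈ 10.562 (9× faster decay)
As t → ∞, higher modes decay exponentially faster. The n=1 mode dominates: T ~ c₁ sin(πx/2.9) e^{-λ₁t}.
Decay rate: λ₁ = π²/2.9² ≈ 1.174.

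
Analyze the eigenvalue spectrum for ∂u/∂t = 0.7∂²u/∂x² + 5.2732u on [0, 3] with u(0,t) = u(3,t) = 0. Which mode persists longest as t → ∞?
Eigenvalues: λₙ = 0.7n²π²/3² - 5.2732.
First three modes:
  n=1: λ₁ = 0.7π²/3² - 5.2732 ≈ -4.506
  n=2: λ₂ = 2.8π²/3² - 5.2732 ≈ -2.203
  n=3: λ₃ = 6.3π²/3² - 5.2732 ≈ 1.636
Since 0.7π²/3² ≈ 0.768 < 5.2732, λ₁ < 0.
The n=1 mode grows fastest (−λₙ is largest for n=1) → dominates.
Asymptotic: u ~ c₁ sin(πx/3) e^{4.506t} (exponential growth at rate −λ₁ ≈ 4.506).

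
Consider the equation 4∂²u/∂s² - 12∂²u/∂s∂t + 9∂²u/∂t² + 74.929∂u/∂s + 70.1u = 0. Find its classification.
Parabolic. (A = 4, B = -12, C = 9 gives B² - 4AC = 0.)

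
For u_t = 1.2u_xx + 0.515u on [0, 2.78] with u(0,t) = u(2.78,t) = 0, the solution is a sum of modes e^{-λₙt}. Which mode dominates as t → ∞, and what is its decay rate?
Eigenvalues: λₙ = 1.2n²π²/2.78² - 0.515.
First three modes:
  n=1: λ₁ = 1.2π²/2.78² - 0.515 ≈ 1.017
  n=2: λ₂ = 4.8π²/2.78² - 0.515 ≈ 5.615
  n=3: λ₃ = 10.8π²/2.78² - 0.515 ≈ 13.277
Since 1.2π²/2.78² ≈ 1.532 > 0.515, all λₙ > 0.
The n=1 mode decays slowest → dominates as t → ∞.
Asymptotic: u ~ c₁ sin(πx/2.78) e^{-λ₁t} with decay rate λ₁ ≈ 1.017.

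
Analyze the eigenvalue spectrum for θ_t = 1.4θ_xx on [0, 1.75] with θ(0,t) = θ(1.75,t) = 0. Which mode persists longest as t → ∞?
Eigenvalues: λₙ = 1.4n²π²/1.75².
First three modes:
  n=1: λ₁ = 1.4π²/1.75² ≈ 4.512
  n=2: λ₂ = 5.6π²/1.75² ≈ 18.047 (4× faster decay)
  n=3: λ₃ = 12.6π²/1.75² ≈ 40.606 (9× faster decay)
As t → ∞, higher modes decay exponentially faster. The n=1 mode dominates: θ ~ c₁ sin(πx/1.75) e^{-λ₁t}.
Decay rate: λ₁ = 1.4π²/1.75² ≈ 4.512.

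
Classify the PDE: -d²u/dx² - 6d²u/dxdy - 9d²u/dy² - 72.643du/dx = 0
A = -1, B = -6, C = -9. Discriminant B² - 4AC = 0. Since 0 = 0, parabolic.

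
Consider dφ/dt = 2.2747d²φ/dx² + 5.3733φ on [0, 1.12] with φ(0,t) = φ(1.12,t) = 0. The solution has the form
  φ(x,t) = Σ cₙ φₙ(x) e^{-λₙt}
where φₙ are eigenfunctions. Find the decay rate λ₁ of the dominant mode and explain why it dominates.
Eigenvalues: λₙ = 2.2747n²π²/1.12² - 5.3733.
First three modes:
  n=1: λ₁ = 2.2747π²/1.12² - 5.3733 ≈ 12.524
  n=2: λ₂ = 9.0988π²/1.12² - 5.3733 ≈ 66.216
  n=3: λ₃ = 20.4723π²/1.12² - 5.3733 ≈ 155.703
Since 2.2747π²/1.12² ≈ 17.897 > 5.3733, all λₙ > 0.
The n=1 mode decays slowest → dominates as t → ∞.
Asymptotic: φ ~ c₁ sin(πx/1.12) e^{-λ₁t} with decay rate λ₁ ≈ 12.524.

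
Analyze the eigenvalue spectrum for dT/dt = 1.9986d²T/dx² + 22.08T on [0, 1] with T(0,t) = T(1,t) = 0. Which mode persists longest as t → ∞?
Eigenvalues: λₙ = 1.9986n²π²/1² - 22.08.
First three modes:
  n=1: λ₁ = 1.9986π² - 22.08 ≈ -2.355
  n=2: λ₂ = 7.9944π² - 22.08 ≈ 56.822
  n=3: λ₃ = 17.9874π² - 22.08 ≈ 155.449
Since 1.9986π² ≈ 19.725 < 22.08, λ₁ < 0.
The n=1 mode grows fastest (−λₙ is largest for n=1) → dominates.
Asymptotic: T ~ c₁ sin(πx/1) e^{2.355t} (exponential growth at rate −λ₁ ≈ 2.355).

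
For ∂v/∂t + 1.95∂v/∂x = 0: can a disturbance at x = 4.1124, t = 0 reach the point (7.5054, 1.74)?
Yes. The characteristic through (7.5054, 1.74) passes through x = 4.1124.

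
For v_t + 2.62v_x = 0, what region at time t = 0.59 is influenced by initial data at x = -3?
At x = -1.4542. The characteristic carries data from (-3, 0) to (-1.4542, 0.59).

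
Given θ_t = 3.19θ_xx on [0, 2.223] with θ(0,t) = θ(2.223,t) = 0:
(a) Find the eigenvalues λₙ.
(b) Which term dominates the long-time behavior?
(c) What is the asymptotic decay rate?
Eigenvalues: λₙ = 3.19n²π²/2.223².
First three modes:
  n=1: λ₁ = 3.19π²/2.223² ≈ 6.371
  n=2: λ₂ = 12.76π²/2.223² ≈ 25.484 (4× faster decay)
  n=3: λ₃ = 28.71π²/2.223² ≈ 57.34 (9× faster decay)
As t → ∞, higher modes decay exponentially faster. The n=1 mode dominates: θ ~ c₁ sin(πx/2.223) e^{-λ₁t}.
Decay rate: λ₁ = 3.19π²/2.223² ≈ 6.371.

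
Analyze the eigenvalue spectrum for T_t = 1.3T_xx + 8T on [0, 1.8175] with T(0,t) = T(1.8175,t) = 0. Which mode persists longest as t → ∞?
Eigenvalues: λₙ = 1.3n²π²/1.8175² - 8.
First three modes:
  n=1: λ₁ = 1.3π²/1.8175² - 8 ≈ -4.116
  n=2: λ₂ = 5.2π²/1.8175² - 8 ≈ 7.537
  n=3: λ₃ = 11.7π²/1.8175² - 8 ≈ 26.957
Since 1.3π²/1.8175² ≈ 3.884 < 8, λ₁ < 0.
The n=1 mode grows fastest (−λₙ is largest for n=1) → dominates.
Asymptotic: T ~ c₁ sin(πx/1.8175) e^{4.116t} (exponential growth at rate −λ₁ ≈ 4.116).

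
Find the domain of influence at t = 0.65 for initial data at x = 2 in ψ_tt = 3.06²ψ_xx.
Domain of influence: [0.011, 3.989]. Data at x = 2 spreads outward at speed 3.06.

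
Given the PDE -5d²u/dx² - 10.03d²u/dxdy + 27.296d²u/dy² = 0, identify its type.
The second-order coefficients are A = -5, B = -10.03, C = 27.296. Since B² - 4AC = 646.5209 > 0, this is a hyperbolic PDE.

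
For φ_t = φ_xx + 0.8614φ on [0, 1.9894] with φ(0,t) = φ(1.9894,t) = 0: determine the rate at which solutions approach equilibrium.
Eigenvalues: λₙ = n²π²/1.9894² - 0.8614.
First three modes:
  n=1: λ₁ = π²/1.9894² - 0.8614 ≈ 1.632
  n=2: λ₂ = 4π²/1.9894² - 0.8614 ≈ 9.114
  n=3: λ₃ = 9π²/1.9894² - 0.8614 ≈ 21.582
Since π²/1.9894² ≈ 2.494 > 0.8614, all λₙ > 0.
The n=1 mode decays slowest → dominates as t → ∞.
Asymptotic: φ ~ c₁ sin(πx/1.9894) e^{-λ₁t} with decay rate λ₁ ≈ 1.632.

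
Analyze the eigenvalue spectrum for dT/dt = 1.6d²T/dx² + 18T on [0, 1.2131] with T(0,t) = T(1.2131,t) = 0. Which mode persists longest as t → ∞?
Eigenvalues: λₙ = 1.6n²π²/1.2131² - 18.
First three modes:
  n=1: λ₁ = 1.6π²/1.2131² - 18 ≈ -7.269
  n=2: λ₂ = 6.4π²/1.2131² - 18 ≈ 24.923
  n=3: λ₃ = 14.4π²/1.2131² - 18 ≈ 78.576
Since 1.6π²/1.2131² ≈ 10.731 < 18, λ₁ < 0.
The n=1 mode grows fastest (−λₙ is largest for n=1) → dominates.
Asymptotic: T ~ c₁ sin(πx/1.2131) e^{7.269t} (exponential growth at rate −λ₁ ≈ 7.269).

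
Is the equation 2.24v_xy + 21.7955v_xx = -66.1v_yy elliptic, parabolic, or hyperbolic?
Rewriting in standard form: 21.7955v_xx + 2.24v_xy + 66.1v_yy = 0. Computing B² - 4AC with A = 21.7955, B = 2.24, C = 66.1: discriminant = -5757.7126 (negative). Answer: elliptic.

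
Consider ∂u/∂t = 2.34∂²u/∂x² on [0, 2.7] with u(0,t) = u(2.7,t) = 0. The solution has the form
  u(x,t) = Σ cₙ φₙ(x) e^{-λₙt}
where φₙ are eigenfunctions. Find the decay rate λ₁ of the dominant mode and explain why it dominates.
Eigenvalues: λₙ = 2.34n²π²/2.7².
First three modes:
  n=1: λ₁ = 2.34π²/2.7² ≈ 3.168
  n=2: λ₂ = 9.36π²/2.7² ≈ 12.672 (4× faster decay)
  n=3: λ₃ = 21.06π²/2.7² ≈ 28.512 (9× faster decay)
As t → ∞, higher modes decay exponentially faster. The n=1 mode dominates: u ~ c₁ sin(πx/2.7) e^{-λ₁t}.
Decay rate: λ₁ = 2.34π²/2.7² ≈ 3.168.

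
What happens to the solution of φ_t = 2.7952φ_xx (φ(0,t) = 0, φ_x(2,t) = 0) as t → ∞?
φ → 0. Heat escapes through the Dirichlet boundary.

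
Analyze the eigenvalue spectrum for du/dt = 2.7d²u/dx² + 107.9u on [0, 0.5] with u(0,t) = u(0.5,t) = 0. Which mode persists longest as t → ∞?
Eigenvalues: λₙ = 2.7n²π²/0.5² - 107.9.
First three modes:
  n=1: λ₁ = 2.7π²/0.5² - 107.9 ≈ -1.308
  n=2: λ₂ = 10.8π²/0.5² - 107.9 ≈ 318.467
  n=3: λ₃ = 24.3π²/0.5² - 107.9 ≈ 851.426
Since 2.7π²/0.5² ≈ 106.592 < 107.9, λ₁ < 0.
The n=1 mode grows fastest (−λₙ is largest for n=1) → dominates.
Asymptotic: u ~ c₁ sin(πx/0.5) e^{1.308t} (exponential growth at rate −λ₁ ≈ 1.308).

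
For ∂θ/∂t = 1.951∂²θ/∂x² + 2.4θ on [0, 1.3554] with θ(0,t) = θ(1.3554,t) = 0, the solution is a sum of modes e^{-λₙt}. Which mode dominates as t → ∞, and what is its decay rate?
Eigenvalues: λₙ = 1.951n²π²/1.3554² - 2.4.
First three modes:
  n=1: λ₁ = 1.951π²/1.3554² - 2.4 ≈ 8.081
  n=2: λ₂ = 7.804π²/1.3554² - 2.4 ≈ 39.526
  n=3: λ₃ = 17.559π²/1.3554² - 2.4 ≈ 91.933
Since 1.951π²/1.3554² ≈ 10.481 > 2.4, all λₙ > 0.
The n=1 mode decays slowest → dominates as t → ∞.
Asymptotic: θ ~ c₁ sin(πx/1.3554) e^{-λ₁t} with decay rate λ₁ ≈ 8.081.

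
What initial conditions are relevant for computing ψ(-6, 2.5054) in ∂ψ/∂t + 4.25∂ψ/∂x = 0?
A single point: x = -16.64795. The characteristic through (-6, 2.5054) is x - 4.25t = const, so x = -6 - 4.25·2.5054 = -16.64795.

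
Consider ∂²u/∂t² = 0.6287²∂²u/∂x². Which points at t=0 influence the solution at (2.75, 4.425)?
Domain of dependence: [-0.0319975, 5.5319975]. Signals travel at speed 0.6287, so data within |x - 2.75| ≤ 0.6287·4.425 = 2.7819975 can reach the point.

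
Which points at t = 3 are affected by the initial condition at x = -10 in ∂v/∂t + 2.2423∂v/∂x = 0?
At x = -3.2731. The characteristic carries data from (-10, 0) to (-3.2731, 3).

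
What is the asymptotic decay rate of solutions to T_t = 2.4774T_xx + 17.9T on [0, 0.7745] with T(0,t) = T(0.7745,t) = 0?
Eigenvalues: λₙ = 2.4774n²π²/0.7745² - 17.9.
First three modes:
  n=1: λ₁ = 2.4774π²/0.7745² - 17.9 ≈ 22.862
  n=2: λ₂ = 9.9096π²/0.7745² - 17.9 ≈ 145.147
  n=3: λ₃ = 22.2966π²/0.7745² - 17.9 ≈ 348.956
Since 2.4774π²/0.7745² ≈ 40.762 > 17.9, all λₙ > 0.
The n=1 mode decays slowest → dominates as t → ∞.
Asymptotic: T ~ c₁ sin(πx/0.7745) e^{-λ₁t} with decay rate λ₁ ≈ 22.862.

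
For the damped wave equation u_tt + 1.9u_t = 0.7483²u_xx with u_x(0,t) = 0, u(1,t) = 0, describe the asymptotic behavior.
u → 0. Damping (γ=1.9) dissipates energy; oscillations decay exponentially.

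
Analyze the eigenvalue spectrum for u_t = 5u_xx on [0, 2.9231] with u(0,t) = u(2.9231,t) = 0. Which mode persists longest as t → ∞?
Eigenvalues: λₙ = 5n²π²/2.9231².
First three modes:
  n=1: λ₁ = 5π²/2.9231² ≈ 5.775
  n=2: λ₂ = 20π²/2.9231² ≈ 23.102 (4× faster decay)
  n=3: λ₃ = 45π²/2.9231² ≈ 51.979 (9× faster decay)
As t → ∞, higher modes decay exponentially faster. The n=1 mode dominates: u ~ c₁ sin(πx/2.9231) e^{-λ₁t}.
Decay rate: λ₁ = 5π²/2.9231² ≈ 5.775.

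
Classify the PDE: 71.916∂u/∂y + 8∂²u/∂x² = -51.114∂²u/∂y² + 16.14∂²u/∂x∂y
Rewriting in standard form: 8∂²u/∂x² - 16.14∂²u/∂x∂y + 51.114∂²u/∂y² + 71.916∂u/∂y = 0. A = 8, B = -16.14, C = 51.114. Discriminant B² - 4AC = -1375.1484. Since -1375.1484 < 0, elliptic.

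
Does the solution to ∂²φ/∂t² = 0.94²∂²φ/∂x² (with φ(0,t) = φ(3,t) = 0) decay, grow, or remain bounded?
φ oscillates (no decay). Energy is conserved; the solution oscillates indefinitely as standing waves.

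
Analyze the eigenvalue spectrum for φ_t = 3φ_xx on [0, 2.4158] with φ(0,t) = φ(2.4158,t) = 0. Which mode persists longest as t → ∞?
Eigenvalues: λₙ = 3n²π²/2.4158².
First three modes:
  n=1: λ₁ = 3π²/2.4158² ≈ 5.073
  n=2: λ₂ = 12π²/2.4158² ≈ 20.294 (4× faster decay)
  n=3: λ₃ = 27π²/2.4158² ≈ 45.661 (9× faster decay)
As t → ∞, higher modes decay exponentially faster. The n=1 mode dominates: φ ~ c₁ sin(πx/2.4158) e^{-λ₁t}.
Decay rate: λ₁ = 3π²/2.4158² ≈ 5.073.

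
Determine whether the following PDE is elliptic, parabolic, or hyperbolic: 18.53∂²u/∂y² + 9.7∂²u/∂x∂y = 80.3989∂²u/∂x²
Rewriting in standard form: -80.3989∂²u/∂x² + 9.7∂²u/∂x∂y + 18.53∂²u/∂y² = 0. Coefficients: A = -80.3989, B = 9.7, C = 18.53. B² - 4AC = 6053.256468, which is positive, so the equation is hyperbolic.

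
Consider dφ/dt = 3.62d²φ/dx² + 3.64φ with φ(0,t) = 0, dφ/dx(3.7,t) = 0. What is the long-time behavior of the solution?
As t → ∞, φ grows unboundedly. Reaction dominates diffusion (r=3.64 > κπ²/(4L²)≈0.65); solution grows exponentially.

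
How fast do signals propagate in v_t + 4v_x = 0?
Speed = 4. Information travels along x - 4t = const (rightward).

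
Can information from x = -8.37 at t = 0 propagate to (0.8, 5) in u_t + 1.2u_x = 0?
No. Only data at x = -5.2 affects (0.8, 5). Advection has one-way propagation along characteristics.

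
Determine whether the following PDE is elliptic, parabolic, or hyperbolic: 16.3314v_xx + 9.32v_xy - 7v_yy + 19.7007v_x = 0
Coefficients: A = 16.3314, B = 9.32, C = -7. B² - 4AC = 544.1416, which is positive, so the equation is hyperbolic.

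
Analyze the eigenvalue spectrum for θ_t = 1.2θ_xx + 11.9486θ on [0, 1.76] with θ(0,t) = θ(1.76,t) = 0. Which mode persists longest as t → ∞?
Eigenvalues: λₙ = 1.2n²π²/1.76² - 11.9486.
First three modes:
  n=1: λ₁ = 1.2π²/1.76² - 11.9486 ≈ -8.125
  n=2: λ₂ = 4.8π²/1.76² - 11.9486 ≈ 3.345
  n=3: λ₃ = 10.8π²/1.76² - 11.9486 ≈ 22.462
Since 1.2π²/1.76² ≈ 3.823 < 11.9486, λ₁ < 0.
The n=1 mode grows fastest (−λₙ is largest for n=1) → dominates.
Asymptotic: θ ~ c₁ sin(πx/1.76) e^{8.125t} (exponential growth at rate −λ₁ ≈ 8.125).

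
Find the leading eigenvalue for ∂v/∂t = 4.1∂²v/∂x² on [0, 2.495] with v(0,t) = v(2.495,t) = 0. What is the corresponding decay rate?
Eigenvalues: λₙ = 4.1n²π²/2.495².
First three modes:
  n=1: λ₁ = 4.1π²/2.495² ≈ 6.5
  n=2: λ₂ = 16.4π²/2.495² ≈ 26.002 (4× faster decay)
  n=3: λ₃ = 36.9π²/2.495² ≈ 58.504 (9× faster decay)
As t → ∞, higher modes decay exponentially faster. The n=1 mode dominates: v ~ c₁ sin(πx/2.495) e^{-λ₁t}.
Decay rate: λ₁ = 4.1π²/2.495² ≈ 6.5.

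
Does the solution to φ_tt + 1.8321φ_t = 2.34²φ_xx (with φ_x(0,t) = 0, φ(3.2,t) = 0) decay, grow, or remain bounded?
φ → 0. Damping (γ=1.8321) dissipates energy; oscillations decay exponentially.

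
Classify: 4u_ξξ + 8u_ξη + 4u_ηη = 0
Parabolic (discriminant = 0).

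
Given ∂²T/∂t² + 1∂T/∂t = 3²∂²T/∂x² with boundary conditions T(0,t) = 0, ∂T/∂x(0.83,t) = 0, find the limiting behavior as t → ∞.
T → 0. Damping (γ=1) dissipates energy; oscillations decay exponentially.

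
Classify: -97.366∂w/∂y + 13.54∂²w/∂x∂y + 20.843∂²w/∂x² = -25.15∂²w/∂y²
Rewriting in standard form: 20.843∂²w/∂x² + 13.54∂²w/∂x∂y + 25.15∂²w/∂y² - 97.366∂w/∂y = 0. Elliptic (discriminant = -1913.4742).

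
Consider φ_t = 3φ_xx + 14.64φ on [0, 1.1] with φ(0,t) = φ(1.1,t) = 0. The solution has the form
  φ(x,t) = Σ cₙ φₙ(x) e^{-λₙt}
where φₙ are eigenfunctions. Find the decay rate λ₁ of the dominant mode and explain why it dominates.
Eigenvalues: λₙ = 3n²π²/1.1² - 14.64.
First three modes:
  n=1: λ₁ = 3π²/1.1² - 14.64 ≈ 9.83
  n=2: λ₂ = 12π²/1.1² - 14.64 ≈ 83.24
  n=3: λ₃ = 27π²/1.1² - 14.64 ≈ 205.591
Since 3π²/1.1² ≈ 24.47 > 14.64, all λₙ > 0.
The n=1 mode decays slowest → dominates as t → ∞.
Asymptotic: φ ~ c₁ sin(πx/1.1) e^{-λ₁t} with decay rate λ₁ ≈ 9.83.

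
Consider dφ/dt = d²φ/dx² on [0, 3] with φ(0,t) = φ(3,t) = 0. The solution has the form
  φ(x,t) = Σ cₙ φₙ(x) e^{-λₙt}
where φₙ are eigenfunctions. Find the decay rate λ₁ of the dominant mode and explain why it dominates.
Eigenvalues: λₙ = n²π²/3².
First three modes:
  n=1: λ₁ = π²/3² ≈ 1.097
  n=2: λ₂ = 4π²/3² ≈ 4.386 (4× faster decay)
  n=3: λ₃ = 9π²/3² ≈ 9.87 (9× faster decay)
As t → ∞, higher modes decay exponentially faster. The n=1 mode dominates: φ ~ c₁ sin(πx/3) e^{-λ₁t}.
Decay rate: λ₁ = π²/3² ≈ 1.097.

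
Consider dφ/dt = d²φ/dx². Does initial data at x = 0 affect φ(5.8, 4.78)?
Yes, for any finite x. The heat equation has infinite propagation speed, so all initial data affects all points at any t > 0.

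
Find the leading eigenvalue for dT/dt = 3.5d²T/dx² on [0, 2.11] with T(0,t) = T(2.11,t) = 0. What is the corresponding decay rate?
Eigenvalues: λₙ = 3.5n²π²/2.11².
First three modes:
  n=1: λ₁ = 3.5π²/2.11² ≈ 7.759
  n=2: λ₂ = 14π²/2.11² ≈ 31.036 (4× faster decay)
  n=3: λ₃ = 31.5π²/2.11² ≈ 69.831 (9× faster decay)
As t → ∞, higher modes decay exponentially faster. The n=1 mode dominates: T ~ c₁ sin(πx/2.11) e^{-λ₁t}.
Decay rate: λ₁ = 3.5π²/2.11² ≈ 7.759.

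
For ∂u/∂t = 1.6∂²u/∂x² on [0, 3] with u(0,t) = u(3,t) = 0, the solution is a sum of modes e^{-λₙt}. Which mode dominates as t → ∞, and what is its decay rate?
Eigenvalues: λₙ = 1.6n²π²/3².
First three modes:
  n=1: λ₁ = 1.6π²/3² ≈ 1.755
  n=2: λ₂ = 6.4π²/3² ≈ 7.018 (4× faster decay)
  n=3: λ₃ = 14.4π²/3² ≈ 15.791 (9× faster decay)
As t → ∞, higher modes decay exponentially faster. The n=1 mode dominates: u ~ c₁ sin(πx/3) e^{-λ₁t}.
Decay rate: λ₁ = 1.6π²/3² ≈ 1.755.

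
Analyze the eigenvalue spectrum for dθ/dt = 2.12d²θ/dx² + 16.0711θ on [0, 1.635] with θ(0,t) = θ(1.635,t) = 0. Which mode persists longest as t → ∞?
Eigenvalues: λₙ = 2.12n²π²/1.635² - 16.0711.
First three modes:
  n=1: λ₁ = 2.12π²/1.635² - 16.0711 ≈ -8.244
  n=2: λ₂ = 8.48π²/1.635² - 16.0711 ≈ 15.237
  n=3: λ₃ = 19.08π²/1.635² - 16.0711 ≈ 54.373
Since 2.12π²/1.635² ≈ 7.827 < 16.0711, λ₁ < 0.
The n=1 mode grows fastest (−λₙ is largest for n=1) → dominates.
Asymptotic: θ ~ c₁ sin(πx/1.635) e^{8.244t} (exponential growth at rate −λ₁ ≈ 8.244).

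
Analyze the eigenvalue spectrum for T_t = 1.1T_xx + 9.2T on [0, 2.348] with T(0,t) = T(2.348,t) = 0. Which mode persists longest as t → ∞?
Eigenvalues: λₙ = 1.1n²π²/2.348² - 9.2.
First three modes:
  n=1: λ₁ = 1.1π²/2.348² - 9.2 ≈ -7.231
  n=2: λ₂ = 4.4π²/2.348² - 9.2 ≈ -1.323
  n=3: λ₃ = 9.9π²/2.348² - 9.2 ≈ 8.523
Since 1.1π²/2.348² ≈ 1.969 < 9.2, λ₁ < 0.
The n=1 mode grows fastest (−λₙ is largest for n=1) → dominates.
Asymptotic: T ~ c₁ sin(πx/2.348) e^{7.231t} (exponential growth at rate −λ₁ ≈ 7.231).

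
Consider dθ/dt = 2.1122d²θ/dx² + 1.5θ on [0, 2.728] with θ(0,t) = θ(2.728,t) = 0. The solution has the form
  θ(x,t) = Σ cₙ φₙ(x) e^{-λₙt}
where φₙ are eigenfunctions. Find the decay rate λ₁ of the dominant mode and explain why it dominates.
Eigenvalues: λₙ = 2.1122n²π²/2.728² - 1.5.
First three modes:
  n=1: λ₁ = 2.1122π²/2.728² - 1.5 ≈ 1.301
  n=2: λ₂ = 8.4488π²/2.728² - 1.5 ≈ 9.705
  n=3: λ₃ = 19.0098π²/2.728² - 1.5 ≈ 23.711
Since 2.1122π²/2.728² ≈ 2.801 > 1.5, all λₙ > 0.
The n=1 mode decays slowest → dominates as t → ∞.
Asymptotic: θ ~ c₁ sin(πx/2.728) e^{-λ₁t} with decay rate λ₁ ≈ 1.301.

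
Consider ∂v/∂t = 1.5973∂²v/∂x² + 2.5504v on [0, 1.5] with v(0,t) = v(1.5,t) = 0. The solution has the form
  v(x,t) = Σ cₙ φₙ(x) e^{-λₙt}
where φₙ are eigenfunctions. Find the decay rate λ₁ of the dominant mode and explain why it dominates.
Eigenvalues: λₙ = 1.5973n²π²/1.5² - 2.5504.
First three modes:
  n=1: λ₁ = 1.5973π²/1.5² - 2.5504 ≈ 4.456
  n=2: λ₂ = 6.3892π²/1.5² - 2.5504 ≈ 25.476
  n=3: λ₃ = 14.3757π²/1.5² - 2.5504 ≈ 60.508
Since 1.5973π²/1.5² ≈ 7.007 > 2.5504, all λₙ > 0.
The n=1 mode decays slowest → dominates as t → ∞.
Asymptotic: v ~ c₁ sin(πx/1.5) e^{-λ₁t} with decay rate λ₁ ≈ 4.456.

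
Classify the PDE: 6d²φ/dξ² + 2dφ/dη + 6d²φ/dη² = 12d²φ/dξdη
Rewriting in standard form: 6d²φ/dξ² - 12d²φ/dξdη + 6d²φ/dη² + 2dφ/dη = 0. A = 6, B = -12, C = 6. Discriminant B² - 4AC = 0. Since 0 = 0, parabolic.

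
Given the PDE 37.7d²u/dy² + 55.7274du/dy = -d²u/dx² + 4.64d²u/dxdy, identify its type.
Rewriting in standard form: d²u/dx² - 4.64d²u/dxdy + 37.7d²u/dy² + 55.7274du/dy = 0. The second-order coefficients are A = 1, B = -4.64, C = 37.7. Since B² - 4AC = -129.2704 < 0, this is an elliptic PDE.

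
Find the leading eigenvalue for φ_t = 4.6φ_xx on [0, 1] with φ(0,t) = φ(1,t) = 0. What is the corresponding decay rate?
Eigenvalues: λₙ = 4.6n²π².
First three modes:
  n=1: λ₁ = 4.6π² ≈ 45.4
  n=2: λ₂ = 18.4π² ≈ 181.601 (4× faster decay)
  n=3: λ₃ = 41.4π² ≈ 408.602 (9× faster decay)
As t → ∞, higher modes decay exponentially faster. The n=1 mode dominates: φ ~ c₁ sin(πx) e^{-λ₁t}.
Decay rate: λ₁ = 4.6π² ≈ 45.4.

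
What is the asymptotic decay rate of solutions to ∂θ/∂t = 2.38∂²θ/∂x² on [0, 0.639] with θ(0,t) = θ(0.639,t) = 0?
Eigenvalues: λₙ = 2.38n²π²/0.639².
First three modes:
  n=1: λ₁ = 2.38π²/0.639² ≈ 57.527
  n=2: λ₂ = 9.52π²/0.639² ≈ 230.11 (4× faster decay)
  n=3: λ₃ = 21.42π²/0.639² ≈ 517.747 (9× faster decay)
As t → ∞, higher modes decay exponentially faster. The n=1 mode dominates: θ ~ c₁ sin(πx/0.639) e^{-λ₁t}.
Decay rate: λ₁ = 2.38π²/0.639² ≈ 57.527.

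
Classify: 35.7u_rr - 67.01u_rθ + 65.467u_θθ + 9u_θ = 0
Elliptic (discriminant = -4858.3475).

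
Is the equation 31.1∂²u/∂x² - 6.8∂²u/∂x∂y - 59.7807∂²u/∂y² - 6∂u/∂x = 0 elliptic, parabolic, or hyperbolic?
Computing B² - 4AC with A = 31.1, B = -6.8, C = -59.7807: discriminant = 7482.95908 (positive). Answer: hyperbolic.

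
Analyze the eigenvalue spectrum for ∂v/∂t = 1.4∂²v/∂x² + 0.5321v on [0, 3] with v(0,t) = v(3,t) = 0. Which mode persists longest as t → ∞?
Eigenvalues: λₙ = 1.4n²π²/3² - 0.5321.
First three modes:
  n=1: λ₁ = 1.4π²/3² - 0.5321 ≈ 1.003
  n=2: λ₂ = 5.6π²/3² - 0.5321 ≈ 5.609
  n=3: λ₃ = 12.6π²/3² - 0.5321 ≈ 13.285
Since 1.4π²/3² ≈ 1.535 > 0.5321, all λₙ > 0.
The n=1 mode decays slowest → dominates as t → ∞.
Asymptotic: v ~ c₁ sin(πx/3) e^{-λ₁t} with decay rate λ₁ ≈ 1.003.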